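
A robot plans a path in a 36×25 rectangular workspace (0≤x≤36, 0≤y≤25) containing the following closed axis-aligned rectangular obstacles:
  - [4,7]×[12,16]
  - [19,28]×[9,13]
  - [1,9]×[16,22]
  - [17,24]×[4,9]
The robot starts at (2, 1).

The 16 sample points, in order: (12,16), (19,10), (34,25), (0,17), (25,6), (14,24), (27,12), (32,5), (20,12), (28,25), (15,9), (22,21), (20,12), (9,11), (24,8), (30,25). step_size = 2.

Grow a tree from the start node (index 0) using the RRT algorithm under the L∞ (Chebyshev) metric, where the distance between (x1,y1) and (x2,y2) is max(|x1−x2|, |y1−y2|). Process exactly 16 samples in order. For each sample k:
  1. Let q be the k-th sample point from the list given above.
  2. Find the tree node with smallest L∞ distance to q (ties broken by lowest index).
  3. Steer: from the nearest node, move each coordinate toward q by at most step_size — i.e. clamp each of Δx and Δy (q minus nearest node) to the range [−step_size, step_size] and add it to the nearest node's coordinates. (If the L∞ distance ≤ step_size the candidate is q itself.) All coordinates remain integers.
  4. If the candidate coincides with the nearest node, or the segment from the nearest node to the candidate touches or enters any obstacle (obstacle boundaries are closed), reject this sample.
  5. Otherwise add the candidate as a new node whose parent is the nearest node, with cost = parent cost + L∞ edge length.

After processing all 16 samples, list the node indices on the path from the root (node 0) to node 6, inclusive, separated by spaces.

Path: 0 1 2 3 4 6

1. q=(12,16) nearest=0 d=15 new=(4,3) → add node 1 parent=0 cost=2
2. q=(19,10) nearest=1 d=15 new=(6,5) → add node 2 parent=1 cost=4
3. q=(34,25) nearest=2 d=28 new=(8,7) → add node 3 parent=2 cost=6
4. q=(0,17) nearest=3 d=10 new=(6,9) → add node 4 parent=3 cost=8
5. q=(25,6) nearest=3 d=17 new=(10,6) → add node 5 parent=3 cost=8
6. q=(14,24) nearest=4 d=15 new=(8,11) → add node 6 parent=4 cost=10
7. q=(27,12) nearest=5 d=17 new=(12,8) → add node 7 parent=5 cost=10
8. q=(32,5) nearest=7 d=20 new=(14,6) → add node 8 parent=7 cost=12
9. q=(20,12) nearest=8 d=6 new=(16,8) → add node 9 parent=8 cost=14
10. q=(28,25) nearest=7 d=17 new=(14,10) → add node 10 parent=7 cost=12
11. q=(15,9) nearest=9 d=1 new=(15,9) → add node 11 parent=9 cost=15
12. q=(22,21) nearest=10 d=11 new=(16,12) → add node 12 parent=10 cost=14
13. q=(20,12) nearest=9 d=4 new=(18,10) → blocked by [17,24]×[4,9], reject
14. q=(9,11) nearest=6 d=1 new=(9,11) → add node 13 parent=6 cost=11
15. q=(24,8) nearest=9 d=8 new=(18,8) → blocked by [17,24]×[4,9], reject
16. q=(30,25) nearest=12 d=14 new=(18,14) → add node 14 parent=12 cost=16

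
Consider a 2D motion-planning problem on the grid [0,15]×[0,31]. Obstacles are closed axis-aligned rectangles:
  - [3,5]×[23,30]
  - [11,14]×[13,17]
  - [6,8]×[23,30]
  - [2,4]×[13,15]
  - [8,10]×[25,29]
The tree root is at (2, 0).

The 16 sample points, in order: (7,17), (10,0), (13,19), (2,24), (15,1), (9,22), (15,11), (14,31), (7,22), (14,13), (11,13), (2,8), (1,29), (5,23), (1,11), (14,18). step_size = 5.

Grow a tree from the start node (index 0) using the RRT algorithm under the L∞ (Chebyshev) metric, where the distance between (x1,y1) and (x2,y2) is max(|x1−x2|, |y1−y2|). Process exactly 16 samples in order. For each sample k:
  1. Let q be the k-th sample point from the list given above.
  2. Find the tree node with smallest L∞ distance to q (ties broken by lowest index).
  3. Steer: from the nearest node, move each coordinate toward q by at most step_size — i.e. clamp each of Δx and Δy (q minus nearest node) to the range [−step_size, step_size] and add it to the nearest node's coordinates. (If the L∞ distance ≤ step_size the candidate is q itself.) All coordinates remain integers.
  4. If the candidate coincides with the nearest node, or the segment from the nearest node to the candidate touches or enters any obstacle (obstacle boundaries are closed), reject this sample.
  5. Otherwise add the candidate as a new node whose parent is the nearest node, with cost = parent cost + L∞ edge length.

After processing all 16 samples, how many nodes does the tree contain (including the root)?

Node count: 13

1. q=(7,17) nearest=0 d=17 new=(7,5) → add node 1 parent=0 cost=5
2. q=(10,0) nearest=1 d=5 new=(10,0) → add node 2 parent=1 cost=10
3. q=(13,19) nearest=1 d=14 new=(12,10) → add node 3 parent=1 cost=10
4. q=(2,24) nearest=3 d=14 new=(7,15) → add node 4 parent=3 cost=15
5. q=(15,1) nearest=2 d=5 new=(15,1) → add node 5 parent=2 cost=15
6. q=(9,22) nearest=4 d=7 new=(9,20) → add node 6 parent=4 cost=20
7. q=(15,11) nearest=3 d=3 new=(15,11) → add node 7 parent=3 cost=13
8. q=(14,31) nearest=6 d=11 new=(14,25) → add node 8 parent=6 cost=25
9. q=(7,22) nearest=6 d=2 new=(7,22) → add node 9 parent=6 cost=22
10. q=(14,13) nearest=7 d=2 new=(14,13) → blocked by [11,14]×[13,17], reject
11. q=(11,13) nearest=3 d=3 new=(11,13) → blocked by [11,14]×[13,17], reject
12. q=(2,8) nearest=1 d=5 new=(2,8) → add node 10 parent=1 cost=10
13. q=(1,29) nearest=9 d=7 new=(2,27) → blocked by [3,5]×[23,30], reject
14. q=(5,23) nearest=9 d=2 new=(5,23) → blocked by [3,5]×[23,30], reject
15. q=(1,11) nearest=10 d=3 new=(1,11) → add node 11 parent=10 cost=13
16. q=(14,18) nearest=6 d=5 new=(14,18) → add node 12 parent=6 cost=25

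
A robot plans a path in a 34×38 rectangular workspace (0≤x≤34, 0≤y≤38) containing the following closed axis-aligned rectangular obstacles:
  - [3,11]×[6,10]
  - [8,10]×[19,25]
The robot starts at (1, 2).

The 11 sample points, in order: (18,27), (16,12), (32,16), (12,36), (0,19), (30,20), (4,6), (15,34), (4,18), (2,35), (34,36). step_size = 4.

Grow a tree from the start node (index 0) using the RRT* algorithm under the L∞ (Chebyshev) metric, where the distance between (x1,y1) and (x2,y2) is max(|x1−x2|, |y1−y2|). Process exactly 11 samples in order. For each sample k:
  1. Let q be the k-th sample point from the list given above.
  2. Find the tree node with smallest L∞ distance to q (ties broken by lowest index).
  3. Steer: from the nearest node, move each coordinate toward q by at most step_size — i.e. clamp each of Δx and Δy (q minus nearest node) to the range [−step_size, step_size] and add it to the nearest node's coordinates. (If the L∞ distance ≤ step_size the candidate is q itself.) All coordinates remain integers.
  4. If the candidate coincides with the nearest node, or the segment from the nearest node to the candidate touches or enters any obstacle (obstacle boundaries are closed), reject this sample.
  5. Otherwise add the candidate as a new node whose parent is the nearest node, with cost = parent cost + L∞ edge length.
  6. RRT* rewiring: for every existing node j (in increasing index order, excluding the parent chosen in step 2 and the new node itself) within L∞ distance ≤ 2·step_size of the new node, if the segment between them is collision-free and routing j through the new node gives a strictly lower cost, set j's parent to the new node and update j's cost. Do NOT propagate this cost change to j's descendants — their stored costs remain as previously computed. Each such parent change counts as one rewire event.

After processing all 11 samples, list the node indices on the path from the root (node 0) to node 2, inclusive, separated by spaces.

Path: 0 1 2

1. q=(18,27) nearest=0 d=25 new=(5,6) → blocked by [3,11]×[6,10], reject
2. q=(16,12) nearest=0 d=15 new=(5,6) → blocked by [3,11]×[6,10], reject
3. q=(32,16) nearest=0 d=31 new=(5,6) → blocked by [3,11]×[6,10], reject
4. q=(12,36) nearest=0 d=34 new=(5,6) → blocked by [3,11]×[6,10], reject
5. q=(0,19) nearest=0 d=17 new=(0,6) → add node 1 parent=0 cost=4
6. q=(30,20) nearest=0 d=29 new=(5,6) → blocked by [3,11]×[6,10], reject
7. q=(4,6) nearest=0 d=4 new=(4,6) → blocked by [3,11]×[6,10], reject
8. q=(15,34) nearest=1 d=28 new=(4,10) → blocked by [3,11]×[6,10], reject
9. q=(4,18) nearest=1 d=12 new=(4,10) → blocked by [3,11]×[6,10], reject
10. q=(2,35) nearest=1 d=29 new=(2,10) → add node 2 parent=1 cost=8
11. q=(34,36) nearest=2 d=32 new=(6,14) → add node 3 parent=2 cost=12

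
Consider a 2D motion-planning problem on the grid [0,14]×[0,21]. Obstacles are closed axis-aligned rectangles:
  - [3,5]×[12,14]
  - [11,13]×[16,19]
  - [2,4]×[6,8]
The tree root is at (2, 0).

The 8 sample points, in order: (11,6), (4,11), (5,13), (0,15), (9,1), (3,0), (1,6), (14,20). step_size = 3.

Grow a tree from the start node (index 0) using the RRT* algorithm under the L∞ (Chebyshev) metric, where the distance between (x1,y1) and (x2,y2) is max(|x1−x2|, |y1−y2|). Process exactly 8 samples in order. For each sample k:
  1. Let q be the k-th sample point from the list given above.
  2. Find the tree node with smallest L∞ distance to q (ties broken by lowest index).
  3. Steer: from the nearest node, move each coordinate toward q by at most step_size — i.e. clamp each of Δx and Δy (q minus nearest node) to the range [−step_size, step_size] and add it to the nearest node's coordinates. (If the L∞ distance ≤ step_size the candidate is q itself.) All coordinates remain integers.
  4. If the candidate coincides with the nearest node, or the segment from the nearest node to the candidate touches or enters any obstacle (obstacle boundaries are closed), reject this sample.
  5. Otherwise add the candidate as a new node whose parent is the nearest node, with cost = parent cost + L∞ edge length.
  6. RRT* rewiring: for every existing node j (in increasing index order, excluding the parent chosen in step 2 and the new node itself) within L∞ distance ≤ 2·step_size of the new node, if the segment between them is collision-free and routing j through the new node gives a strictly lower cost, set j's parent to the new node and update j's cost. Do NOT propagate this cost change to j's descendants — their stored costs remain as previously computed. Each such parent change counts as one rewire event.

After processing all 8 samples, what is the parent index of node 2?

1. q=(11,6) nearest=0 d=9 new=(5,3) → add node 1 parent=0 cost=3
2. q=(4,11) nearest=1 d=8 new=(4,6) → blocked by [2,4]×[6,8], reject
3. q=(5,13) nearest=1 d=10 new=(5,6) → add node 2 parent=1 cost=6
4. q=(0,15) nearest=2 d=9 new=(2,9) → blocked by [2,4]×[6,8], reject
5. q=(9,1) nearest=1 d=4 new=(8,1) → add node 3 parent=1 cost=6
6. q=(3,0) nearest=0 d=1 new=(3,0) → add node 4 parent=0 cost=1
7. q=(1,6) nearest=1 d=4 new=(2,6) → blocked by [2,4]×[6,8], reject
8. q=(14,20) nearest=2 d=14 new=(8,9) → add node 5 parent=2 cost=9

Parent of node 2: 1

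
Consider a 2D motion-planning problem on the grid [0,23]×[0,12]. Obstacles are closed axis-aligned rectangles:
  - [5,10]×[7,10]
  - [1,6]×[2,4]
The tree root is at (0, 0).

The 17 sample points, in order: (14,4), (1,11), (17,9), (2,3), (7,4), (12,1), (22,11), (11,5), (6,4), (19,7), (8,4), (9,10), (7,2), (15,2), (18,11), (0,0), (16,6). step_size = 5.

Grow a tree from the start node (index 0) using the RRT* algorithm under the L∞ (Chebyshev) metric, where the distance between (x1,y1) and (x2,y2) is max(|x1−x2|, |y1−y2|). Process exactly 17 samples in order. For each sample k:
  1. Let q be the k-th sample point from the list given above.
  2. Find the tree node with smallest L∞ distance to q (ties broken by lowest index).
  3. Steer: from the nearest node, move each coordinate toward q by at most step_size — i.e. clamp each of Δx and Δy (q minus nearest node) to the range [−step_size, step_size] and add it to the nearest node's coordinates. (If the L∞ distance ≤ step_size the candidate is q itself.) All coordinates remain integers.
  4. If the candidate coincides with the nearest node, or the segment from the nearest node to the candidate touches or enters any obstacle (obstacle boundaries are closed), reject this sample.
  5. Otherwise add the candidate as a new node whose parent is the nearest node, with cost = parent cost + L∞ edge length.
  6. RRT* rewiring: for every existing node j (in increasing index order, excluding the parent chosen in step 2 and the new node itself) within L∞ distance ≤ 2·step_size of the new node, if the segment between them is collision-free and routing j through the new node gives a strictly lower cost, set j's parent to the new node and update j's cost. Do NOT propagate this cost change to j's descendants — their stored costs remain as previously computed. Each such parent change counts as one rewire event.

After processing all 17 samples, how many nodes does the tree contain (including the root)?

Node count: 9

1. q=(14,4) nearest=0 d=14 new=(5,4) → blocked by [1,6]×[2,4], reject
2. q=(1,11) nearest=0 d=11 new=(1,5) → add node 1 parent=0 cost=5
3. q=(17,9) nearest=1 d=16 new=(6,9) → blocked by [5,10]×[7,10], reject
4. q=(2,3) nearest=1 d=2 new=(2,3) → blocked by [1,6]×[2,4], reject
5. q=(7,4) nearest=1 d=6 new=(6,4) → blocked by [1,6]×[2,4], reject
6. q=(12,1) nearest=1 d=11 new=(6,1) → blocked by [1,6]×[2,4], reject
7. q=(22,11) nearest=1 d=21 new=(6,10) → blocked by [5,10]×[7,10], reject
8. q=(11,5) nearest=1 d=10 new=(6,5) → add node 2 parent=1 cost=10
9. q=(6,4) nearest=2 d=1 new=(6,4) → blocked by [1,6]×[2,4], reject
10. q=(19,7) nearest=2 d=13 new=(11,7) → add node 3 parent=2 cost=15
11. q=(8,4) nearest=2 d=2 new=(8,4) → add node 4 parent=2 cost=12
12. q=(9,10) nearest=3 d=3 new=(9,10) → blocked by [5,10]×[7,10], reject
13. q=(7,2) nearest=4 d=2 new=(7,2) → add node 5 parent=4 cost=14
14. q=(15,2) nearest=3 d=5 new=(15,2) → add node 6 parent=3 cost=20
15. q=(18,11) nearest=3 d=7 new=(16,11) → add node 7 parent=3 cost=20
16. q=(0,0) nearest=0 d=0 → coincident, reject
17. q=(16,6) nearest=6 d=4 new=(16,6) → add node 8 parent=6 cost=24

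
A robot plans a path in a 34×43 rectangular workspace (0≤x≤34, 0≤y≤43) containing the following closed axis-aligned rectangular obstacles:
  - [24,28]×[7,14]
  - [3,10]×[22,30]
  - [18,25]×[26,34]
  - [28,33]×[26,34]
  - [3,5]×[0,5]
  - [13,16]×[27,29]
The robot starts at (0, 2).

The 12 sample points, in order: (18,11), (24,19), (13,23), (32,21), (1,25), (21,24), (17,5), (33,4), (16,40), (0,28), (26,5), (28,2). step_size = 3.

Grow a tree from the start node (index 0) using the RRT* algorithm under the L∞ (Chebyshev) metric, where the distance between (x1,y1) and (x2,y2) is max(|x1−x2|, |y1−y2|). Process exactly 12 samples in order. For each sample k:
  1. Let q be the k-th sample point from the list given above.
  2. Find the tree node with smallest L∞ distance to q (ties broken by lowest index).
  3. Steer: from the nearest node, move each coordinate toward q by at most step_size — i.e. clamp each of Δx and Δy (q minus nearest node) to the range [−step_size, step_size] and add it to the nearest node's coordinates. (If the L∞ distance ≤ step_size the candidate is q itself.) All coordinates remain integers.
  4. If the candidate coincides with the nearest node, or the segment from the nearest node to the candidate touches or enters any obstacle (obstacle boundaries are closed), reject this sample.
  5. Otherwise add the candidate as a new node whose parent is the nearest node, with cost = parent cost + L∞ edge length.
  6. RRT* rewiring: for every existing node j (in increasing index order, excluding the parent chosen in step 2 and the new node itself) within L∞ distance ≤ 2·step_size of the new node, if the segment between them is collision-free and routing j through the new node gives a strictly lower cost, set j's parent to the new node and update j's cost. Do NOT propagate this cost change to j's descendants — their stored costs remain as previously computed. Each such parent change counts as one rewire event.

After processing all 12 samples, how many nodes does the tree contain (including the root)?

Node count: 9

1. q=(18,11) nearest=0 d=18 new=(3,5) → blocked by [3,5]×[0,5], reject
2. q=(24,19) nearest=0 d=24 new=(3,5) → blocked by [3,5]×[0,5], reject
3. q=(13,23) nearest=0 d=21 new=(3,5) → blocked by [3,5]×[0,5], reject
4. q=(32,21) nearest=0 d=32 new=(3,5) → blocked by [3,5]×[0,5], reject
5. q=(1,25) nearest=0 d=23 new=(1,5) → add node 1 parent=0 cost=3
6. q=(21,24) nearest=1 d=20 new=(4,8) → add node 2 parent=1 cost=6
7. q=(17,5) nearest=2 d=13 new=(7,5) → add node 3 parent=2 cost=9
8. q=(33,4) nearest=3 d=26 new=(10,4) → add node 4 parent=3 cost=12
9. q=(16,40) nearest=2 d=32 new=(7,11) → add node 5 parent=2 cost=9
10. q=(0,28) nearest=5 d=17 new=(4,14) → add node 6 parent=5 cost=12
11. q=(26,5) nearest=4 d=16 new=(13,5) → add node 7 parent=4 cost=15
12. q=(28,2) nearest=7 d=15 new=(16,2) → add node 8 parent=7 cost=18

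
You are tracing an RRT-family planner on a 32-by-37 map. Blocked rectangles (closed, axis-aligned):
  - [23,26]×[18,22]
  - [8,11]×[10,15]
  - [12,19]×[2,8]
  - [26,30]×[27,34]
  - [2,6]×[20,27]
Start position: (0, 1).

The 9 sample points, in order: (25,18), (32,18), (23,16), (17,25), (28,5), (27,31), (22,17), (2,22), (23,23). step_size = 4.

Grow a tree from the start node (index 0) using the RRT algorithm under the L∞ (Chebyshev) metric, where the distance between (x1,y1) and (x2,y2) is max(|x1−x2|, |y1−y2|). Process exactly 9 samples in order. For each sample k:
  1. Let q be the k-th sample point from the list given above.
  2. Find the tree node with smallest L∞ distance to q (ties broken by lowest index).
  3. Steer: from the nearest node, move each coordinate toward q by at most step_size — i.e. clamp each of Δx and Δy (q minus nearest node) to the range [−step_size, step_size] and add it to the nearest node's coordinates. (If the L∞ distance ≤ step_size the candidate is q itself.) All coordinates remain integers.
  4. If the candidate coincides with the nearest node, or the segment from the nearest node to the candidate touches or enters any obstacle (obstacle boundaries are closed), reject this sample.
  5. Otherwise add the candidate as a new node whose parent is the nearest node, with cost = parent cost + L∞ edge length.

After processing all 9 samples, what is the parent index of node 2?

1. q=(25,18) nearest=0 d=25 new=(4,5) → add node 1 parent=0 cost=4
2. q=(32,18) nearest=1 d=28 new=(8,9) → add node 2 parent=1 cost=8
3. q=(23,16) nearest=2 d=15 new=(12,13) → blocked by [8,11]×[10,15], reject
4. q=(17,25) nearest=2 d=16 new=(12,13) → blocked by [8,11]×[10,15], reject
5. q=(28,5) nearest=2 d=20 new=(12,5) → blocked by [12,19]×[2,8], reject
6. q=(27,31) nearest=2 d=22 new=(12,13) → blocked by [8,11]×[10,15], reject
7. q=(22,17) nearest=2 d=14 new=(12,13) → blocked by [8,11]×[10,15], reject
8. q=(2,22) nearest=2 d=13 new=(4,13) → add node 3 parent=2 cost=12
9. q=(23,23) nearest=2 d=15 new=(12,13) → blocked by [8,11]×[10,15], reject

Parent of node 2: 1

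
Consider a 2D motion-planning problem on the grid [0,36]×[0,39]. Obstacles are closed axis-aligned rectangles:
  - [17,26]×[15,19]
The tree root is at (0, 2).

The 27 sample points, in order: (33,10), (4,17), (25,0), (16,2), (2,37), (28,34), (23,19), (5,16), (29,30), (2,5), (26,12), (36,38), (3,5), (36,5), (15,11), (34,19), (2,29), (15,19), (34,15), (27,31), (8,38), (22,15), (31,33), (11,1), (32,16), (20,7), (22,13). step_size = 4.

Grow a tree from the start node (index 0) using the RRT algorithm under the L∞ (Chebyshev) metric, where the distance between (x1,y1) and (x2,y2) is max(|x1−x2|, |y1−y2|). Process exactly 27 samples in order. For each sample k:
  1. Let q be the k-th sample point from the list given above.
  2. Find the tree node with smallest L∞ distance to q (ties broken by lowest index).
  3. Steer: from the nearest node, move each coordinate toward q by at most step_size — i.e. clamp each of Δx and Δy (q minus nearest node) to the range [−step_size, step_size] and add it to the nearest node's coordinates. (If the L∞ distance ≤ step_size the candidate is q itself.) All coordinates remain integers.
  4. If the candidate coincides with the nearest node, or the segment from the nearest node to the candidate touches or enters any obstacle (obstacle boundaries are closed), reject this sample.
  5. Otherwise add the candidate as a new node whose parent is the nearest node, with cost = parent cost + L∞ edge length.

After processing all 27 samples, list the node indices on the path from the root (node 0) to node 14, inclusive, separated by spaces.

Path: 0 1 2 6 7 9 11 14

1. q=(33,10) nearest=0 d=33 new=(4,6) → add node 1 parent=0 cost=4
2. q=(4,17) nearest=1 d=11 new=(4,10) → add node 2 parent=1 cost=8
3. q=(25,0) nearest=1 d=21 new=(8,2) → add node 3 parent=1 cost=8
4. q=(16,2) nearest=3 d=8 new=(12,2) → add node 4 parent=3 cost=12
5. q=(2,37) nearest=2 d=27 new=(2,14) → add node 5 parent=2 cost=12
6. q=(28,34) nearest=2 d=24 new=(8,14) → add node 6 parent=2 cost=12
7. q=(23,19) nearest=6 d=15 new=(12,18) → add node 7 parent=6 cost=16
8. q=(5,16) nearest=5 d=3 new=(5,16) → add node 8 parent=5 cost=15
9. q=(29,30) nearest=7 d=17 new=(16,22) → add node 9 parent=7 cost=20
10. q=(2,5) nearest=1 d=2 new=(2,5) → add node 10 parent=1 cost=6
11. q=(26,12) nearest=9 d=10 new=(20,18) → blocked by [17,26]×[15,19], reject
12. q=(36,38) nearest=9 d=20 new=(20,26) → add node 11 parent=9 cost=24
13. q=(3,5) nearest=1 d=1 new=(3,5) → add node 12 parent=1 cost=5
14. q=(36,5) nearest=9 d=20 new=(20,18) → blocked by [17,26]×[15,19], reject
15. q=(15,11) nearest=6 d=7 new=(12,11) → add node 13 parent=6 cost=16
16. q=(34,19) nearest=11 d=14 new=(24,22) → add node 14 parent=11 cost=28
17. q=(2,29) nearest=7 d=11 new=(8,22) → add node 15 parent=7 cost=20
18. q=(15,19) nearest=7 d=3 new=(15,19) → add node 16 parent=7 cost=19
19. q=(34,15) nearest=14 d=10 new=(28,18) → add node 17 parent=14 cost=32
20. q=(27,31) nearest=11 d=7 new=(24,30) → add node 18 parent=11 cost=28
21. q=(8,38) nearest=11 d=12 new=(16,30) → add node 19 parent=11 cost=28
22. q=(22,15) nearest=17 d=6 new=(24,15) → blocked by [17,26]×[15,19], reject
23. q=(31,33) nearest=18 d=7 new=(28,33) → add node 20 parent=18 cost=32
24. q=(11,1) nearest=4 d=1 new=(11,1) → add node 21 parent=4 cost=13
25. q=(32,16) nearest=17 d=4 new=(32,16) → add node 22 parent=17 cost=36
26. q=(20,7) nearest=4 d=8 new=(16,6) → add node 23 parent=4 cost=16
27. q=(22,13) nearest=17 d=6 new=(24,14) → blocked by [17,26]×[15,19], reject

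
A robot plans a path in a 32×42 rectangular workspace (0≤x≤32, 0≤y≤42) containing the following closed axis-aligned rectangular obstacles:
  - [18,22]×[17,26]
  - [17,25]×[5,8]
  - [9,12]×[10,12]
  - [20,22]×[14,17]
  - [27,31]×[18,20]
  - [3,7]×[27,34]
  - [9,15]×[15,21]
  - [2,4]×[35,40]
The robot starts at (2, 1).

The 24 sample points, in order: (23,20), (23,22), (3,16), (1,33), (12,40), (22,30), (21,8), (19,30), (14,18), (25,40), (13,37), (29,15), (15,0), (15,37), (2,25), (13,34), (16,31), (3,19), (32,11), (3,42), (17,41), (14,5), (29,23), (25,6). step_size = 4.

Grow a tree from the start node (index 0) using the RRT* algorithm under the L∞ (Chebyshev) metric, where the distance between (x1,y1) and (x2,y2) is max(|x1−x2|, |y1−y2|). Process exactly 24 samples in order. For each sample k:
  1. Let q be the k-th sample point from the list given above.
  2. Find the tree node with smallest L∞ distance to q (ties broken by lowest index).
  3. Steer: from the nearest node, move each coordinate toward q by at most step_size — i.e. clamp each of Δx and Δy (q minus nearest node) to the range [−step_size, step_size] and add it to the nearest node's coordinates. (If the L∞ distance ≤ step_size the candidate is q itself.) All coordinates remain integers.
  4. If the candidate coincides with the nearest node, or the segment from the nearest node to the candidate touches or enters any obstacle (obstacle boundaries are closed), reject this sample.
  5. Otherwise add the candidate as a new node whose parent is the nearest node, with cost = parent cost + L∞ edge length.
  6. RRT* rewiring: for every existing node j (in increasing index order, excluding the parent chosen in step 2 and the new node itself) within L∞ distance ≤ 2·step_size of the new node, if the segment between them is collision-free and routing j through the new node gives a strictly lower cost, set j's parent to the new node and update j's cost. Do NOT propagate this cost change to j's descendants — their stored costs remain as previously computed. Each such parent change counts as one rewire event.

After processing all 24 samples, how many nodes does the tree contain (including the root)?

1. q=(23,20) nearest=0 d=21 new=(6,5) → add node 1 parent=0 cost=4
2. q=(23,22) nearest=1 d=17 new=(10,9) → add node 2 parent=1 cost=8
3. q=(3,16) nearest=2 d=7 new=(6,13) → blocked by [9,12]×[10,12], reject
4. q=(1,33) nearest=2 d=24 new=(6,13) → blocked by [9,12]×[10,12], reject
5. q=(12,40) nearest=2 d=31 new=(12,13) → blocked by [9,12]×[10,12], reject
6. q=(22,30) nearest=2 d=21 new=(14,13) → blocked by [9,12]×[10,12], reject
7. q=(21,8) nearest=2 d=11 new=(14,8) → add node 3 parent=2 cost=12
8. q=(19,30) nearest=2 d=21 new=(14,13) → blocked by [9,12]×[10,12], reject
9. q=(14,18) nearest=2 d=9 new=(14,13) → blocked by [9,12]×[10,12], reject
10. q=(25,40) nearest=2 d=31 new=(14,13) → blocked by [9,12]×[10,12], reject
11. q=(13,37) nearest=2 d=28 new=(13,13) → blocked by [9,12]×[10,12], reject
12. q=(29,15) nearest=3 d=15 new=(18,12) → add node 4 parent=3 cost=16
13. q=(15,0) nearest=3 d=8 new=(15,4) → add node 5 parent=3 cost=16
14. q=(15,37) nearest=4 d=25 new=(15,16) → blocked by [9,15]×[15,21], reject
15. q=(2,25) nearest=2 d=16 new=(6,13) → blocked by [9,12]×[10,12], reject
16. q=(13,34) nearest=4 d=22 new=(14,16) → blocked by [9,15]×[15,21], reject
17. q=(16,31) nearest=4 d=19 new=(16,16) → add node 6 parent=4 cost=20
18. q=(3,19) nearest=2 d=10 new=(6,13) → blocked by [9,12]×[10,12], reject
19. q=(32,11) nearest=4 d=14 new=(22,11) → add node 7 parent=4 cost=20
20. q=(3,42) nearest=6 d=26 new=(12,20) → blocked by [9,15]×[15,21], reject
21. q=(17,41) nearest=6 d=25 new=(17,20) → add node 8 parent=6 cost=24
22. q=(14,5) nearest=5 d=1 new=(14,5) → add node 9 parent=5 cost=17
23. q=(29,23) nearest=4 d=11 new=(22,16) → blocked by [20,22]×[14,17], reject
24. q=(25,6) nearest=7 d=5 new=(25,7) → blocked by [17,25]×[5,8], reject

Node count: 10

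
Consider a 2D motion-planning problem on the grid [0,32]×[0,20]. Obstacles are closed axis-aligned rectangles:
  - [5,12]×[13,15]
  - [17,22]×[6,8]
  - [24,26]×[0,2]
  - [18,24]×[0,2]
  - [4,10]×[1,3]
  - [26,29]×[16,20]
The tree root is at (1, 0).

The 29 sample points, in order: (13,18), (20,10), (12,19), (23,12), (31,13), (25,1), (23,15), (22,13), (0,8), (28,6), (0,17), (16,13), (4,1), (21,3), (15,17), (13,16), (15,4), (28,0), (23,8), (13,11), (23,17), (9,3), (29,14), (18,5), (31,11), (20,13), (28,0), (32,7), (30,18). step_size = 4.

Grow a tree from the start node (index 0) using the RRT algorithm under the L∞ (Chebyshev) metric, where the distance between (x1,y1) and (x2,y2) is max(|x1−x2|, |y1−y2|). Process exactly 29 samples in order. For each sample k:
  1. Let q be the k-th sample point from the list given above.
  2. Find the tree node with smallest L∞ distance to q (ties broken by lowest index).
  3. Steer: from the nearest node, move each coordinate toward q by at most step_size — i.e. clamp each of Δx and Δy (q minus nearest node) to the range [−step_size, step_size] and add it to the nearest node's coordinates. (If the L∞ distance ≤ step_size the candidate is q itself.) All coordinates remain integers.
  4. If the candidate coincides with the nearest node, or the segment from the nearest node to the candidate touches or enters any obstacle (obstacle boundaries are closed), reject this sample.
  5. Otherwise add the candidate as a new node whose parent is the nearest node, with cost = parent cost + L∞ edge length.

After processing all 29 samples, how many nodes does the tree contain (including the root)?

Node count: 16

1. q=(13,18) nearest=0 d=18 new=(5,4) → blocked by [4,10]×[1,3], reject
2. q=(20,10) nearest=0 d=19 new=(5,4) → blocked by [4,10]×[1,3], reject
3. q=(12,19) nearest=0 d=19 new=(5,4) → blocked by [4,10]×[1,3], reject
4. q=(23,12) nearest=0 d=22 new=(5,4) → blocked by [4,10]×[1,3], reject
5. q=(31,13) nearest=0 d=30 new=(5,4) → blocked by [4,10]×[1,3], reject
6. q=(25,1) nearest=0 d=24 new=(5,1) → blocked by [4,10]×[1,3], reject
7. q=(23,15) nearest=0 d=22 new=(5,4) → blocked by [4,10]×[1,3], reject
8. q=(22,13) nearest=0 d=21 new=(5,4) → blocked by [4,10]×[1,3], reject
9. q=(0,8) nearest=0 d=8 new=(0,4) → add node 1 parent=0 cost=4
10. q=(28,6) nearest=0 d=27 new=(5,4) → blocked by [4,10]×[1,3], reject
11. q=(0,17) nearest=1 d=13 new=(0,8) → add node 2 parent=1 cost=8
12. q=(16,13) nearest=0 d=15 new=(5,4) → blocked by [4,10]×[1,3], reject
13. q=(4,1) nearest=0 d=3 new=(4,1) → blocked by [4,10]×[1,3], reject
14. q=(21,3) nearest=0 d=20 new=(5,3) → blocked by [4,10]×[1,3], reject
15. q=(15,17) nearest=1 d=15 new=(4,8) → add node 3 parent=1 cost=8
16. q=(13,16) nearest=3 d=9 new=(8,12) → add node 4 parent=3 cost=12
17. q=(15,4) nearest=4 d=8 new=(12,8) → add node 5 parent=4 cost=16
18. q=(28,0) nearest=5 d=16 new=(16,4) → add node 6 parent=5 cost=20
19. q=(23,8) nearest=6 d=7 new=(20,8) → blocked by [17,22]×[6,8], reject
20. q=(13,11) nearest=5 d=3 new=(13,11) → add node 7 parent=5 cost=19
21. q=(23,17) nearest=7 d=10 new=(17,15) → add node 8 parent=7 cost=23
22. q=(9,3) nearest=3 d=5 new=(8,4) → add node 9 parent=3 cost=12
23. q=(29,14) nearest=8 d=12 new=(21,14) → add node 10 parent=8 cost=27
24. q=(18,5) nearest=6 d=2 new=(18,5) → add node 11 parent=6 cost=22
25. q=(31,11) nearest=10 d=10 new=(25,11) → add node 12 parent=10 cost=31
26. q=(20,13) nearest=10 d=1 new=(20,13) → add node 13 parent=10 cost=28
27. q=(28,0) nearest=11 d=10 new=(22,1) → blocked by [18,24]×[0,2], reject
28. q=(32,7) nearest=12 d=7 new=(29,7) → add node 14 parent=12 cost=35
29. q=(30,18) nearest=12 d=7 new=(29,15) → add node 15 parent=12 cost=35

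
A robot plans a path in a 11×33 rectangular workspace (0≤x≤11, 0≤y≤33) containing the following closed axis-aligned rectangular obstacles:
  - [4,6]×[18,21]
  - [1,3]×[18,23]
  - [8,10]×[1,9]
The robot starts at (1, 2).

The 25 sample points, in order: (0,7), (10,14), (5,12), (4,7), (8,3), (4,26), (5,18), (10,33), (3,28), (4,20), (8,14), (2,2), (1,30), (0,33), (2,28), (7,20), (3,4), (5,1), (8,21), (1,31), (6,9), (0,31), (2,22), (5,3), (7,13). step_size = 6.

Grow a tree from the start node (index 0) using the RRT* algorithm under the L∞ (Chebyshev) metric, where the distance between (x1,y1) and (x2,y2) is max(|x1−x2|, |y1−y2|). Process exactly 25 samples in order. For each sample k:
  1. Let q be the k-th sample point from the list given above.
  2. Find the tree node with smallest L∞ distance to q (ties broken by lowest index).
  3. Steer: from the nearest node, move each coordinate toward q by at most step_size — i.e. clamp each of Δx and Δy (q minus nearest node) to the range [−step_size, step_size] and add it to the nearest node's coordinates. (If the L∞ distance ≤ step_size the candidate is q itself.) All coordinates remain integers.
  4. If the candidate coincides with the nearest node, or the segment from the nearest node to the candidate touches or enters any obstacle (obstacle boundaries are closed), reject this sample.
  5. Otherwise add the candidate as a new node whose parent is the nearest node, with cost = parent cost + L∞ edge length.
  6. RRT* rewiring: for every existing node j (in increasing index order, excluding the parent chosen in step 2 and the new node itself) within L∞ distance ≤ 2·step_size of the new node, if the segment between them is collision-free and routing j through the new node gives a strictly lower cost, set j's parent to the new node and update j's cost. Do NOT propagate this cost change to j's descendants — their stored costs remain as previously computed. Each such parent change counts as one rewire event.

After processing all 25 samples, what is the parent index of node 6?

1. q=(0,7) nearest=0 d=5 new=(0,7) → add node 1 parent=0 cost=5
2. q=(10,14) nearest=1 d=10 new=(6,13) → add node 2 parent=1 cost=11
3. q=(5,12) nearest=2 d=1 new=(5,12) → add node 3 parent=2 cost=12
4. q=(4,7) nearest=1 d=4 new=(4,7) → add node 4 parent=1 cost=9
5. q=(8,3) nearest=4 d=4 new=(8,3) → blocked by [8,10]×[1,9], reject
6. q=(4,26) nearest=2 d=13 new=(4,19) → blocked by [4,6]×[18,21], reject
7. q=(5,18) nearest=2 d=5 new=(5,18) → blocked by [4,6]×[18,21], reject
8. q=(10,33) nearest=2 d=20 new=(10,19) → add node 5 parent=2 cost=17
9. q=(3,28) nearest=5 d=9 new=(4,25) → add node 6 parent=5 cost=23
10. q=(4,20) nearest=6 d=5 new=(4,20) → blocked by [4,6]×[18,21], reject
11. q=(8,14) nearest=2 d=2 new=(8,14) → add node 7 parent=2 cost=13
12. q=(2,2) nearest=0 d=1 new=(2,2) → add node 8 parent=0 cost=1; rewire 3→8 (11<12); rewire 4→8 (6<9)
13. q=(1,30) nearest=6 d=5 new=(1,30) → add node 9 parent=6 cost=28
14. q=(0,33) nearest=9 d=3 new=(0,33) → add node 10 parent=9 cost=31
15. q=(2,28) nearest=9 d=2 new=(2,28) → add node 11 parent=9 cost=30
16. q=(7,20) nearest=5 d=3 new=(7,20) → add node 12 parent=5 cost=20; rewire 11→12 (28<30)
17. q=(3,4) nearest=0 d=2 new=(3,4) → add node 13 parent=0 cost=2; rewire 3→13 (10<11); rewire 4→13 (5<6); rewire 7→13 (12<13)
18. q=(5,1) nearest=8 d=3 new=(5,1) → add node 14 parent=8 cost=4
19. q=(8,21) nearest=12 d=1 new=(8,21) → add node 15 parent=12 cost=21
20. q=(1,31) nearest=9 d=1 new=(1,31) → add node 16 parent=9 cost=29
21. q=(6,9) nearest=4 d=2 new=(6,9) → add node 17 parent=4 cost=7; rewire 12→17 (18<20); rewire 15→17 (19<21)
22. q=(0,31) nearest=9 d=1 new=(0,31) → add node 18 parent=9 cost=29
23. q=(2,22) nearest=6 d=3 new=(2,22) → blocked by [1,3]×[18,23], reject
24. q=(5,3) nearest=13 d=2 new=(5,3) → add node 19 parent=13 cost=4
25. q=(7,13) nearest=2 d=1 new=(7,13) → add node 20 parent=2 cost=12

Parent of node 6: 5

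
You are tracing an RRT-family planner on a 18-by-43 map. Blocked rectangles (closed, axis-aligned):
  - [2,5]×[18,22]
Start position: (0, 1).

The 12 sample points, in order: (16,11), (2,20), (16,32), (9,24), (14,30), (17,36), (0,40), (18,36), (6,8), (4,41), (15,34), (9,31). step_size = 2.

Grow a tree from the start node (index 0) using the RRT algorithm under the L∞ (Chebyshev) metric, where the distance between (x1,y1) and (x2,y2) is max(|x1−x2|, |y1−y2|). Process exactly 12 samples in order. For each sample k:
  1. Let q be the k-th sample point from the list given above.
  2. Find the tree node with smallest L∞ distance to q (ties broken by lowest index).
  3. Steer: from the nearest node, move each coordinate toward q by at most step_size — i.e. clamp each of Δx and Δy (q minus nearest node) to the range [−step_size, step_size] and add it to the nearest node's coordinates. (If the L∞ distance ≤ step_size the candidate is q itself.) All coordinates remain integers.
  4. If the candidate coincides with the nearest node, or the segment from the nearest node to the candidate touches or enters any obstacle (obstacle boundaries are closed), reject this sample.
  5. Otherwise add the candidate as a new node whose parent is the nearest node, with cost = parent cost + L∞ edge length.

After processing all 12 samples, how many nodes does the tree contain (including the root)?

1. q=(16,11) nearest=0 d=16 new=(2,3) → add node 1 parent=0 cost=2
2. q=(2,20) nearest=1 d=17 new=(2,5) → add node 2 parent=1 cost=4
3. q=(16,32) nearest=2 d=27 new=(4,7) → add node 3 parent=2 cost=6
4. q=(9,24) nearest=3 d=17 new=(6,9) → add node 4 parent=3 cost=8
5. q=(14,30) nearest=4 d=21 new=(8,11) → add node 5 parent=4 cost=10
6. q=(17,36) nearest=5 d=25 new=(10,13) → add node 6 parent=5 cost=12
7. q=(0,40) nearest=6 d=27 new=(8,15) → add node 7 parent=6 cost=14
8. q=(18,36) nearest=7 d=21 new=(10,17) → add node 8 parent=7 cost=16
9. q=(6,8) nearest=4 d=1 new=(6,8) → add node 9 parent=4 cost=9
10. q=(4,41) nearest=8 d=24 new=(8,19) → add node 10 parent=8 cost=18
11. q=(15,34) nearest=10 d=15 new=(10,21) → add node 11 parent=10 cost=20
12. q=(9,31) nearest=11 d=10 new=(9,23) → add node 12 parent=11 cost=22

Node count: 13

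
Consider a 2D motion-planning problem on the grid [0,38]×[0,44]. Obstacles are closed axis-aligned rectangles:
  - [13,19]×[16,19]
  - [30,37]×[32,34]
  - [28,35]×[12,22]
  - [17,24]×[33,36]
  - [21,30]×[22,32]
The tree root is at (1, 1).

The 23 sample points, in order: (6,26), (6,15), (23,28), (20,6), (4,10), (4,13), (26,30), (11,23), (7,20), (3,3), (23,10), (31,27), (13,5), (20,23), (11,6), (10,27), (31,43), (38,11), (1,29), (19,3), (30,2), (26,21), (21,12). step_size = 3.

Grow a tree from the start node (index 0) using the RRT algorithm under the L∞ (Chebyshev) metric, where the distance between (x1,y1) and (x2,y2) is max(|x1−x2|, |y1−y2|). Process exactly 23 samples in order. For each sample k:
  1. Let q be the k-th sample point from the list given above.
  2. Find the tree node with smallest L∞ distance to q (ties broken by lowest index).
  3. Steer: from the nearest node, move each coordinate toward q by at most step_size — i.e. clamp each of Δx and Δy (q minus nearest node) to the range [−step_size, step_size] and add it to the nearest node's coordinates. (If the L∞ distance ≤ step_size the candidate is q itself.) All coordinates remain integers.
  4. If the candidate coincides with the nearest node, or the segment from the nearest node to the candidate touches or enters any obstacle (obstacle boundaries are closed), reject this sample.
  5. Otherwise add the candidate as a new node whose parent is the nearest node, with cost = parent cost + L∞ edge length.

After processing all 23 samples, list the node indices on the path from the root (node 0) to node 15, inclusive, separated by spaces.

1. q=(6,26) nearest=0 d=25 new=(4,4) → add node 1 parent=0 cost=3
2. q=(6,15) nearest=1 d=11 new=(6,7) → add node 2 parent=1 cost=6
3. q=(23,28) nearest=2 d=21 new=(9,10) → add node 3 parent=2 cost=9
4. q=(20,6) nearest=3 d=11 new=(12,7) → add node 4 parent=3 cost=12
5. q=(4,10) nearest=2 d=3 new=(4,10) → add node 5 parent=2 cost=9
6. q=(4,13) nearest=5 d=3 new=(4,13) → add node 6 parent=5 cost=12
7. q=(26,30) nearest=3 d=20 new=(12,13) → add node 7 parent=3 cost=12
8. q=(11,23) nearest=6 d=10 new=(7,16) → add node 8 parent=6 cost=15
9. q=(7,20) nearest=8 d=4 new=(7,19) → add node 9 parent=8 cost=18
10. q=(3,3) nearest=1 d=1 new=(3,3) → add node 10 parent=1 cost=4
11. q=(23,10) nearest=4 d=11 new=(15,10) → add node 11 parent=4 cost=15
12. q=(31,27) nearest=11 d=17 new=(18,13) → add node 12 parent=11 cost=18
13. q=(13,5) nearest=4 d=2 new=(13,5) → add node 13 parent=4 cost=14
14. q=(20,23) nearest=7 d=10 new=(15,16) → blocked by [13,19]×[16,19], reject
15. q=(11,6) nearest=4 d=1 new=(11,6) → add node 14 parent=4 cost=13
16. q=(10,27) nearest=9 d=8 new=(10,22) → add node 15 parent=9 cost=21
17. q=(31,43) nearest=15 d=21 new=(13,25) → add node 16 parent=15 cost=24
18. q=(38,11) nearest=12 d=20 new=(21,11) → add node 17 parent=12 cost=21
19. q=(1,29) nearest=15 d=9 new=(7,25) → add node 18 parent=15 cost=24
20. q=(19,3) nearest=13 d=6 new=(16,3) → add node 19 parent=13 cost=17
21. q=(30,2) nearest=17 d=9 new=(24,8) → add node 20 parent=17 cost=24
22. q=(26,21) nearest=12 d=8 new=(21,16) → add node 21 parent=12 cost=21
23. q=(21,12) nearest=17 d=1 new=(21,12) → add node 22 parent=17 cost=22

Path: 0 1 2 5 6 8 9 15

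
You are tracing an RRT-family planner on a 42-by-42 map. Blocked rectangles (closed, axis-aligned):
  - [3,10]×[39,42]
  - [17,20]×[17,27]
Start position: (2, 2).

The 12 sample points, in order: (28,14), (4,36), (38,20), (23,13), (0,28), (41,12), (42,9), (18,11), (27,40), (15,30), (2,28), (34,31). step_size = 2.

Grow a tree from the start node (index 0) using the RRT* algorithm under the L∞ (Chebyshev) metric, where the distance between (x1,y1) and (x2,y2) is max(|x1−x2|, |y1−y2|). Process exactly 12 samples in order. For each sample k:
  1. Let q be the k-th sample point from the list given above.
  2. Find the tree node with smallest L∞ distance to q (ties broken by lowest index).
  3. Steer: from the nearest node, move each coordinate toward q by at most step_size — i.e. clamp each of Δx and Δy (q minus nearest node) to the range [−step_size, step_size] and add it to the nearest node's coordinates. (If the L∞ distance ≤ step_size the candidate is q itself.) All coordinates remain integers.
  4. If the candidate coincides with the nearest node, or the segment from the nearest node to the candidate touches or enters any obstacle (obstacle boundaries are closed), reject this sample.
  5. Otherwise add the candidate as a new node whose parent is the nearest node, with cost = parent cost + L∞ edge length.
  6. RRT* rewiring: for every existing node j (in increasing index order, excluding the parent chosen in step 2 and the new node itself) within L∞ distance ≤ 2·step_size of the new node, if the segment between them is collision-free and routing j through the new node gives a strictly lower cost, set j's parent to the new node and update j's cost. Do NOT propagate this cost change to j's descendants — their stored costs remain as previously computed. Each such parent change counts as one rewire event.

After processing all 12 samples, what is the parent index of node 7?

1. q=(28,14) nearest=0 d=26 new=(4,4) → add node 1 parent=0 cost=2
2. q=(4,36) nearest=1 d=32 new=(4,6) → add node 2 parent=1 cost=4
3. q=(38,20) nearest=1 d=34 new=(6,6) → add node 3 parent=1 cost=4
4. q=(23,13) nearest=3 d=17 new=(8,8) → add node 4 parent=3 cost=6
5. q=(0,28) nearest=4 d=20 new=(6,10) → add node 5 parent=4 cost=8
6. q=(41,12) nearest=4 d=33 new=(10,10) → add node 6 parent=4 cost=8
7. q=(42,9) nearest=6 d=32 new=(12,9) → add node 7 parent=6 cost=10
8. q=(18,11) nearest=7 d=6 new=(14,11) → add node 8 parent=7 cost=12
9. q=(27,40) nearest=8 d=29 new=(16,13) → add node 9 parent=8 cost=14
10. q=(15,30) nearest=9 d=17 new=(15,15) → add node 10 parent=9 cost=16
11. q=(2,28) nearest=10 d=13 new=(13,17) → add node 11 parent=10 cost=18
12. q=(34,31) nearest=9 d=18 new=(18,15) → add node 12 parent=9 cost=16

Parent of node 7: 6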